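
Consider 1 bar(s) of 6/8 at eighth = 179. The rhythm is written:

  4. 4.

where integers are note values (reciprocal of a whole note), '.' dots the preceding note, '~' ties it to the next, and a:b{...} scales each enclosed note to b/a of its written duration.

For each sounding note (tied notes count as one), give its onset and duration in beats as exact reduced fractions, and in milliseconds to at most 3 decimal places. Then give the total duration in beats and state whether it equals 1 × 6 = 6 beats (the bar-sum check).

1) 0.0ms=0b +1005.587ms=3b
2) 1005.587ms=3b +1005.587ms=3b
Σ=6b of 6 (179bpm 6/8) — PASS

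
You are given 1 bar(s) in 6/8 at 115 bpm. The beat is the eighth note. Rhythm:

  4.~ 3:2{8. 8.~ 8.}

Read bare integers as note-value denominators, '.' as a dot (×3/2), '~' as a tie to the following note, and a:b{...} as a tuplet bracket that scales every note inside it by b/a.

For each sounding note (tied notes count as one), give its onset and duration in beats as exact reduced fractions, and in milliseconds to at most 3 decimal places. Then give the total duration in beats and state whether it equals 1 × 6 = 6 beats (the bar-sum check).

1) 0.0ms=0b +2086.957ms=4b
2) 2086.957ms=4b +1043.478ms=2b
Σ=6b of 6 (115bpm 6/8) — PASS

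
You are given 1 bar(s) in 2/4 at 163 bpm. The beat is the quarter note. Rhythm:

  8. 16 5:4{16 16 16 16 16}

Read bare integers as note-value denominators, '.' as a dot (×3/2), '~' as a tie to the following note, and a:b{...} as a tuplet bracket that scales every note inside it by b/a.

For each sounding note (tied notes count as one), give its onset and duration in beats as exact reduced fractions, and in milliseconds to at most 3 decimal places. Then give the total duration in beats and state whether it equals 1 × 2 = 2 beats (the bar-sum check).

1) 0.0ms=0b +276.074ms=3/4b
2) 276.074ms=3/4b +92.025ms=1/4b
3) 368.098ms=1b +73.62ms=1/5b
4) 441.718ms=6/5b +73.62ms=1/5b
5) 515.337ms=7/5b +73.62ms=1/5b
6) 588.957ms=8/5b +73.62ms=1/5b
7) 662.577ms=9/5b +73.62ms=1/5b
Σ=2b of 2 (163bpm 2/4) — PASS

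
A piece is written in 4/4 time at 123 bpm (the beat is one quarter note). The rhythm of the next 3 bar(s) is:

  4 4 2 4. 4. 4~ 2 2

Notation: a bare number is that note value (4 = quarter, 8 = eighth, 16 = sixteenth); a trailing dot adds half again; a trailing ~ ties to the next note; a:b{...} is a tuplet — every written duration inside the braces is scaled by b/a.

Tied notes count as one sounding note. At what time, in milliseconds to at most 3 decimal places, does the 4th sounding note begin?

1. 0.0ms @ 0 + 487.805ms (1)
2. 487.805ms @ 1 + 487.805ms (1)
3. 975.61ms @ 2 + 975.61ms (2)
4. 1951.22ms @ 4 + 731.707ms (3/2)
5. 2682.927ms @ 11/2 + 731.707ms (3/2)
6. 3414.634ms @ 7 + 1463.415ms (3)
7. 4878.049ms @ 10 + 975.61ms (2)

note 4 onset = 4b = 1951.22ms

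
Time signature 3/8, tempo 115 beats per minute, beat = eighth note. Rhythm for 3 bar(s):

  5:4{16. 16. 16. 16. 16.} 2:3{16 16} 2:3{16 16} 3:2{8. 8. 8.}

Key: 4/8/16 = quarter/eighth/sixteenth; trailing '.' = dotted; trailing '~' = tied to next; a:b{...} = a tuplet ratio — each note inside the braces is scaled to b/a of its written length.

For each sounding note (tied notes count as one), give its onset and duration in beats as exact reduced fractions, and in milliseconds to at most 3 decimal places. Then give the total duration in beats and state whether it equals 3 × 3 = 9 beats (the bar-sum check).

1) 0.0ms=0b +313.043ms=3/5b
2) 313.043ms=3/5b +313.043ms=3/5b
3) 626.087ms=6/5b +313.043ms=3/5b
4) 939.13ms=9/5b +313.043ms=3/5b
5) 1252.174ms=12/5b +313.043ms=3/5b
6) 1565.217ms=3b +391.304ms=3/4b
7) 1956.522ms=15/4b +391.304ms=3/4b
8) 2347.826ms=9/2b +391.304ms=3/4b
9) 2739.13ms=21/4b +391.304ms=3/4b
10) 3130.435ms=6b +521.739ms=1b
11) 3652.174ms=7b +521.739ms=1b
12) 4173.913ms=8b +521.739ms=1b
Σ=9b of 9 (115bpm 3/8) — PASS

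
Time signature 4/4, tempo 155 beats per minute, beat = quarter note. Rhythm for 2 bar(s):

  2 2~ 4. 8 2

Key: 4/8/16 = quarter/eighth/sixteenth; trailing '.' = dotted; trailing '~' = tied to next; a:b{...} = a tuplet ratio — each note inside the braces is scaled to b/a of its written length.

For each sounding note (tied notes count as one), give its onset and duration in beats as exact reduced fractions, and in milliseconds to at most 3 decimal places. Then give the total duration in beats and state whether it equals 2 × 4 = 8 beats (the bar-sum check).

1) 0.0ms=0b +774.194ms=2b
2) 774.194ms=2b +1354.839ms=7/2b
3) 2129.032ms=11/2b +193.548ms=1/2b
4) 2322.581ms=6b +774.194ms=2b
Σ=8b of 8 (155bpm 4/4) — PASS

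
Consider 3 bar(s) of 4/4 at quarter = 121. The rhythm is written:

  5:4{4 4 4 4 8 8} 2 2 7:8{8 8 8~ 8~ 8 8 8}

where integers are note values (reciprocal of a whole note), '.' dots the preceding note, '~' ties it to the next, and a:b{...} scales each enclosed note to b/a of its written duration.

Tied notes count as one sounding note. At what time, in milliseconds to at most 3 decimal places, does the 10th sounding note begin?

1. 0.0ms @ 0 + 396.694ms (4/5)
2. 396.694ms @ 4/5 + 396.694ms (4/5)
3. 793.388ms @ 8/5 + 396.694ms (4/5)
4. 1190.083ms @ 12/5 + 396.694ms (4/5)
5. 1586.777ms @ 16/5 + 198.347ms (2/5)
6. 1785.124ms @ 18/5 + 198.347ms (2/5)
7. 1983.471ms @ 4 + 991.736ms (2)
8. 2975.207ms @ 6 + 991.736ms (2)
9. 3966.942ms @ 8 + 283.353ms (4/7)
10. 4250.295ms @ 60/7 + 283.353ms (4/7)
11. 4533.648ms @ 64/7 + 850.059ms (12/7)
12. 5383.707ms @ 76/7 + 283.353ms (4/7)
13. 5667.06ms @ 80/7 + 283.353ms (4/7)

note 10 onset = 60/7b = 4250.295ms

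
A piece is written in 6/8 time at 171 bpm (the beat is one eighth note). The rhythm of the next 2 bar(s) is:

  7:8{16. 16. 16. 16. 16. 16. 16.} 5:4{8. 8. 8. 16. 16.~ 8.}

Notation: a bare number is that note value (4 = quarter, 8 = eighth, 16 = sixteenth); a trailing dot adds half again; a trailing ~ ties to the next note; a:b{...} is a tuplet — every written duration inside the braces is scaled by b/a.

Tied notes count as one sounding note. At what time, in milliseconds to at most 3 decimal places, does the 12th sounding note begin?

note 12 onset = 51/5b = 3578.947ms

1. 0.0ms @ 0 + 300.752ms (6/7)
2. 300.752ms @ 6/7 + 300.752ms (6/7)
3. 601.504ms @ 12/7 + 300.752ms (6/7)
4. 902.256ms @ 18/7 + 300.752ms (6/7)
5. 1203.008ms @ 24/7 + 300.752ms (6/7)
6. 1503.759ms @ 30/7 + 300.752ms (6/7)
7. 1804.511ms @ 36/7 + 300.752ms (6/7)
8. 2105.263ms @ 6 + 421.053ms (6/5)
9. 2526.316ms @ 36/5 + 421.053ms (6/5)
10. 2947.368ms @ 42/5 + 421.053ms (6/5)
11. 3368.421ms @ 48/5 + 210.526ms (3/5)
12. 3578.947ms @ 51/5 + 631.579ms (9/5)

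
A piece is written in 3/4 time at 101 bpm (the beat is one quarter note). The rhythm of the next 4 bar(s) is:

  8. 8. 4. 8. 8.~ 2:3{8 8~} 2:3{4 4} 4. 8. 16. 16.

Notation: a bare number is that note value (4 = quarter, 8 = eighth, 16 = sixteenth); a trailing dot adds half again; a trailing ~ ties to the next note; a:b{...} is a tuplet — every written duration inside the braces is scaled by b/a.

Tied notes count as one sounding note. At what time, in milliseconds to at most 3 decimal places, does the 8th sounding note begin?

1. 0.0ms @ 0 + 445.545ms (3/4)
2. 445.545ms @ 3/4 + 445.545ms (3/4)
3. 891.089ms @ 3/2 + 891.089ms (3/2)
4. 1782.178ms @ 3 + 445.545ms (3/4)
5. 2227.723ms @ 15/4 + 891.089ms (3/2)
6. 3118.812ms @ 21/4 + 1336.634ms (9/4)
7. 4455.446ms @ 15/2 + 891.089ms (3/2)
8. 5346.535ms @ 9 + 891.089ms (3/2)
9. 6237.624ms @ 21/2 + 445.545ms (3/4)
10. 6683.168ms @ 45/4 + 222.772ms (3/8)
11. 6905.941ms @ 93/8 + 222.772ms (3/8)

note 8 onset = 9b = 5346.535ms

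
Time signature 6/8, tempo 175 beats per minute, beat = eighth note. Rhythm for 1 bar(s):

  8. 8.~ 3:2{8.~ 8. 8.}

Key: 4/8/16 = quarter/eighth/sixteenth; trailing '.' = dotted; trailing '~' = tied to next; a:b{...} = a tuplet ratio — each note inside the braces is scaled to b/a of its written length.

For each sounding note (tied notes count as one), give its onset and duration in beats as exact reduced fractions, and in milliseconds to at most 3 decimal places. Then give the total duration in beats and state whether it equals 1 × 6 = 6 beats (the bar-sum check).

1) 0.0ms=0b +514.286ms=3/2b
2) 514.286ms=3/2b +1200.0ms=7/2b
3) 1714.286ms=5b +342.857ms=1b
Σ=6b of 6 (175bpm 6/8) — PASS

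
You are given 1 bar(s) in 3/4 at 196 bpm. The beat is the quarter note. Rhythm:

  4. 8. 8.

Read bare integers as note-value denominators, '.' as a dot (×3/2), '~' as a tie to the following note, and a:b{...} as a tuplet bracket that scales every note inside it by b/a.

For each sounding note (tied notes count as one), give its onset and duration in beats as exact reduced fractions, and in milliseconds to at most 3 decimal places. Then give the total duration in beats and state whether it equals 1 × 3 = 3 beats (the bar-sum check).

1) 0.0ms=0b +459.184ms=3/2b
2) 459.184ms=3/2b +229.592ms=3/4b
3) 688.776ms=9/4b +229.592ms=3/4b
Σ=3b of 3 (196bpm 3/4) — PASS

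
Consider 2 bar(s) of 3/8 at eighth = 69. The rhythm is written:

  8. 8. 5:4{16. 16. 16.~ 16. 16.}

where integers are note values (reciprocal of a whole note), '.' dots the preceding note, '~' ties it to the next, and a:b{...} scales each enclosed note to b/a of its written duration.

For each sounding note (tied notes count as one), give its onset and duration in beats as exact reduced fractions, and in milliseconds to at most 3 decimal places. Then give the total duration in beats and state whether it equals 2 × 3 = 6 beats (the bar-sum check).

1) 0.0ms=0b +1304.348ms=3/2b
2) 1304.348ms=3/2b +1304.348ms=3/2b
3) 2608.696ms=3b +521.739ms=3/5b
4) 3130.435ms=18/5b +521.739ms=3/5b
5) 3652.174ms=21/5b +1043.478ms=6/5b
6) 4695.652ms=27/5b +521.739ms=3/5b
Σ=6b of 6 (69bpm 3/8) — PASS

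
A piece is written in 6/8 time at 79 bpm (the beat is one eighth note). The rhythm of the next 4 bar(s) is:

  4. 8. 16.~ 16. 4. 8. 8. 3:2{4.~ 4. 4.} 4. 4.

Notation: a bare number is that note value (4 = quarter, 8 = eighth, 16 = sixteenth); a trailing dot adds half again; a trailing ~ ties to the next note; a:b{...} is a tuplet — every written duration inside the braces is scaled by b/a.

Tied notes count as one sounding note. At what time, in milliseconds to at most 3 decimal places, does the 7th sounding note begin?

note 7 onset = 12b = 9113.924ms

1. 0.0ms @ 0 + 2278.481ms (3)
2. 2278.481ms @ 3 + 1139.241ms (3/2)
3. 3417.722ms @ 9/2 + 1139.241ms (3/2)
4. 4556.962ms @ 6 + 2278.481ms (3)
5. 6835.443ms @ 9 + 1139.241ms (3/2)
6. 7974.684ms @ 21/2 + 1139.241ms (3/2)
7. 9113.924ms @ 12 + 3037.975ms (4)
8. 12151.899ms @ 16 + 1518.987ms (2)
9. 13670.886ms @ 18 + 2278.481ms (3)
10. 15949.367ms @ 21 + 2278.481ms (3)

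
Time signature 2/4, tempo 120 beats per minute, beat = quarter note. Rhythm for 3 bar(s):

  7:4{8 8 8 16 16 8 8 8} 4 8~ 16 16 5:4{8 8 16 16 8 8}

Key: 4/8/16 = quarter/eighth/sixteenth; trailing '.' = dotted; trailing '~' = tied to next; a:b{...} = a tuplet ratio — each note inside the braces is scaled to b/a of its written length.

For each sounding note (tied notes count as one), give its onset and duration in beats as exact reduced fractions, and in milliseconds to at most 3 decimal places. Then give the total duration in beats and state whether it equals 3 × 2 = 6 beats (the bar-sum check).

1) 0.0ms=0b +142.857ms=2/7b
2) 142.857ms=2/7b +142.857ms=2/7b
3) 285.714ms=4/7b +142.857ms=2/7b
4) 428.571ms=6/7b +71.429ms=1/7b
5) 500.0ms=1b +71.429ms=1/7b
6) 571.429ms=8/7b +142.857ms=2/7b
7) 714.286ms=10/7b +142.857ms=2/7b
8) 857.143ms=12/7b +142.857ms=2/7b
9) 1000.0ms=2b +500.0ms=1b
10) 1500.0ms=3b +375.0ms=3/4b
11) 1875.0ms=15/4b +125.0ms=1/4b
12) 2000.0ms=4b +200.0ms=2/5b
13) 2200.0ms=22/5b +200.0ms=2/5b
14) 2400.0ms=24/5b +100.0ms=1/5b
15) 2500.0ms=5b +100.0ms=1/5b
16) 2600.0ms=26/5b +200.0ms=2/5b
17) 2800.0ms=28/5b +200.0ms=2/5b
Σ=6b of 6 (120bpm 2/4) — PASS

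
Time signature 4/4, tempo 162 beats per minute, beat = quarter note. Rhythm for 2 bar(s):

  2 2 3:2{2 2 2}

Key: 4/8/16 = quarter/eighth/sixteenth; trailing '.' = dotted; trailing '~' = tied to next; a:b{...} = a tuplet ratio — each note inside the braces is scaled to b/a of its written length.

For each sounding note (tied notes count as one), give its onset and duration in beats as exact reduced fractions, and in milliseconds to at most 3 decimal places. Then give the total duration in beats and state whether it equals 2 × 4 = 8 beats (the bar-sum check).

1) 0.0ms=0b +740.741ms=2b
2) 740.741ms=2b +740.741ms=2b
3) 1481.481ms=4b +493.827ms=4/3b
4) 1975.309ms=16/3b +493.827ms=4/3b
5) 2469.136ms=20/3b +493.827ms=4/3b
Σ=8b of 8 (162bpm 4/4) — PASS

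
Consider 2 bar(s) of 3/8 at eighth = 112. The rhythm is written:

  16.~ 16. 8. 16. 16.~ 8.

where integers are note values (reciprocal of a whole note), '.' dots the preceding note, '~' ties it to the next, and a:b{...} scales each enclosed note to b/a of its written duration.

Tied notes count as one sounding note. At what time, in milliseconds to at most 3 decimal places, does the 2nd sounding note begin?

note 2 onset = 3/2b = 803.571ms

1. 0.0ms @ 0 + 803.571ms (3/2)
2. 803.571ms @ 3/2 + 803.571ms (3/2)
3. 1607.143ms @ 3 + 401.786ms (3/4)
4. 2008.929ms @ 15/4 + 1205.357ms (9/4)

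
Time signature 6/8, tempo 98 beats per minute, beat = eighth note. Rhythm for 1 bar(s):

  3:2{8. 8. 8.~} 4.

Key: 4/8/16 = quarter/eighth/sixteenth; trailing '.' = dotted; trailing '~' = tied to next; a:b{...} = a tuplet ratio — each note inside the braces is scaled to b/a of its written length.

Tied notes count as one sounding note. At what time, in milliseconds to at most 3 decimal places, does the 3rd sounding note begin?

note 3 onset = 2b = 1224.49ms

1. 0.0ms @ 0 + 612.245ms (1)
2. 612.245ms @ 1 + 612.245ms (1)
3. 1224.49ms @ 2 + 2448.98ms (4)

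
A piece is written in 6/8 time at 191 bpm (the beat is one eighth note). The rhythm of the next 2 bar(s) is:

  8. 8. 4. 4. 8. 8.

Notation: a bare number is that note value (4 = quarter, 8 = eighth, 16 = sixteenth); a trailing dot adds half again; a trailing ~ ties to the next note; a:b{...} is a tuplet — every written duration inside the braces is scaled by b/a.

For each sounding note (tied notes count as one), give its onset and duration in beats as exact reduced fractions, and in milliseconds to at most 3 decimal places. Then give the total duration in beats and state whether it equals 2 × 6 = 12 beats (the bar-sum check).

1) 0.0ms=0b +471.204ms=3/2b
2) 471.204ms=3/2b +471.204ms=3/2b
3) 942.408ms=3b +942.408ms=3b
4) 1884.817ms=6b +942.408ms=3b
5) 2827.225ms=9b +471.204ms=3/2b
6) 3298.429ms=21/2b +471.204ms=3/2b
Σ=12b of 12 (191bpm 6/8) — PASS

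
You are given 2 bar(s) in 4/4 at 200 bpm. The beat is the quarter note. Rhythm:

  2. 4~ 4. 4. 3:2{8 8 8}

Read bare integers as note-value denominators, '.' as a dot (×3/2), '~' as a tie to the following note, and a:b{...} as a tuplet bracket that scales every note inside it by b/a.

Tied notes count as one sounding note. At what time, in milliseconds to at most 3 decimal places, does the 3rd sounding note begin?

note 3 onset = 11/2b = 1650.0ms

1. 0.0ms @ 0 + 900.0ms (3)
2. 900.0ms @ 3 + 750.0ms (5/2)
3. 1650.0ms @ 11/2 + 450.0ms (3/2)
4. 2100.0ms @ 7 + 100.0ms (1/3)
5. 2200.0ms @ 22/3 + 100.0ms (1/3)
6. 2300.0ms @ 23/3 + 100.0ms (1/3)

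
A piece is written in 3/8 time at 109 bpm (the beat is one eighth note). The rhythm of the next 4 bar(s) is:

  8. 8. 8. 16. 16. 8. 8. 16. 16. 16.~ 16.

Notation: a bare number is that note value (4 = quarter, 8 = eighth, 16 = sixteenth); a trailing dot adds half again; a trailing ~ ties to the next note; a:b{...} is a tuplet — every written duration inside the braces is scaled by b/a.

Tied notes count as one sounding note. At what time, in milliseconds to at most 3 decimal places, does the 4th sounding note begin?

note 4 onset = 9/2b = 2477.064ms

1. 0.0ms @ 0 + 825.688ms (3/2)
2. 825.688ms @ 3/2 + 825.688ms (3/2)
3. 1651.376ms @ 3 + 825.688ms (3/2)
4. 2477.064ms @ 9/2 + 412.844ms (3/4)
5. 2889.908ms @ 21/4 + 412.844ms (3/4)
6. 3302.752ms @ 6 + 825.688ms (3/2)
7. 4128.44ms @ 15/2 + 825.688ms (3/2)
8. 4954.128ms @ 9 + 412.844ms (3/4)
9. 5366.972ms @ 39/4 + 412.844ms (3/4)
10. 5779.817ms @ 21/2 + 825.688ms (3/2)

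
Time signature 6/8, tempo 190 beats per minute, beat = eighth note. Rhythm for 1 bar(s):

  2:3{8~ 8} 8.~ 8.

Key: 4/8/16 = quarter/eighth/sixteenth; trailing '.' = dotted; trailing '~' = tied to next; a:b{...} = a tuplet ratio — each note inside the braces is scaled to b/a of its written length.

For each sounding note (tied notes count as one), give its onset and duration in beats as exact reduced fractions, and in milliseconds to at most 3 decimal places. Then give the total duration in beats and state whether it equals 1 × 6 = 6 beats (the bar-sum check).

1) 0.0ms=0b +947.368ms=3b
2) 947.368ms=3b +947.368ms=3b
Σ=6b of 6 (190bpm 6/8) — PASS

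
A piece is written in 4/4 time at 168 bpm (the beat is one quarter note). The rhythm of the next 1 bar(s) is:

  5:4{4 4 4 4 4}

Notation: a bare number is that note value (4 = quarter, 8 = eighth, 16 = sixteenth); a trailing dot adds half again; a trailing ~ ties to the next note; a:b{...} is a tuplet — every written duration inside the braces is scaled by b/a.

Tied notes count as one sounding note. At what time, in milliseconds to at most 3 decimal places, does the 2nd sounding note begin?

note 2 onset = 4/5b = 285.714ms

1. 0.0ms @ 0 + 285.714ms (4/5)
2. 285.714ms @ 4/5 + 285.714ms (4/5)
3. 571.429ms @ 8/5 + 285.714ms (4/5)
4. 857.143ms @ 12/5 + 285.714ms (4/5)
5. 1142.857ms @ 16/5 + 285.714ms (4/5)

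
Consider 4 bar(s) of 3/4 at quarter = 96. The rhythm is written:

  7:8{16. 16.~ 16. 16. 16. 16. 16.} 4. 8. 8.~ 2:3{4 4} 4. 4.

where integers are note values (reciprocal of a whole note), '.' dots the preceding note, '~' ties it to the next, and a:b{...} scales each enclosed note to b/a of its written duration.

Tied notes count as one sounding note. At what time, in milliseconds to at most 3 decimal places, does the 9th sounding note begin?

1. 0.0ms @ 0 + 267.857ms (3/7)
2. 267.857ms @ 3/7 + 535.714ms (6/7)
3. 803.571ms @ 9/7 + 267.857ms (3/7)
4. 1071.429ms @ 12/7 + 267.857ms (3/7)
5. 1339.286ms @ 15/7 + 267.857ms (3/7)
6. 1607.143ms @ 18/7 + 267.857ms (3/7)
7. 1875.0ms @ 3 + 937.5ms (3/2)
8. 2812.5ms @ 9/2 + 468.75ms (3/4)
9. 3281.25ms @ 21/4 + 1406.25ms (9/4)
10. 4687.5ms @ 15/2 + 937.5ms (3/2)
11. 5625.0ms @ 9 + 937.5ms (3/2)
12. 6562.5ms @ 21/2 + 937.5ms (3/2)

note 9 onset = 21/4b = 3281.25ms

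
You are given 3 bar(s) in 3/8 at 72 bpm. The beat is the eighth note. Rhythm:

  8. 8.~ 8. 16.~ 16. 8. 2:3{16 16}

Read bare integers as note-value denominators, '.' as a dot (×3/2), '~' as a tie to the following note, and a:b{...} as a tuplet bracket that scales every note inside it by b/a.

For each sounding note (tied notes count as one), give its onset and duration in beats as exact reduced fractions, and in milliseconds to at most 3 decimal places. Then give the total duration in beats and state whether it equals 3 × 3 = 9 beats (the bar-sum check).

1) 0.0ms=0b +1250.0ms=3/2b
2) 1250.0ms=3/2b +2500.0ms=3b
3) 3750.0ms=9/2b +1250.0ms=3/2b
4) 5000.0ms=6b +1250.0ms=3/2b
5) 6250.0ms=15/2b +625.0ms=3/4b
6) 6875.0ms=33/4b +625.0ms=3/4b
Σ=9b of 9 (72bpm 3/8) — PASS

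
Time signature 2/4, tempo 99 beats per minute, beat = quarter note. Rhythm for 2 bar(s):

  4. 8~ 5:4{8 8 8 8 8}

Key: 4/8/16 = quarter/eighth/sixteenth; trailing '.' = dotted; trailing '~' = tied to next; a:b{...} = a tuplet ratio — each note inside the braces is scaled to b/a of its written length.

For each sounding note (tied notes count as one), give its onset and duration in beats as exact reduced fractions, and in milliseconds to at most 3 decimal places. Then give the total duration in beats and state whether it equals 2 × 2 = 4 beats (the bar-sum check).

1) 0.0ms=0b +909.091ms=3/2b
2) 909.091ms=3/2b +545.455ms=9/10b
3) 1454.545ms=12/5b +242.424ms=2/5b
4) 1696.97ms=14/5b +242.424ms=2/5b
5) 1939.394ms=16/5b +242.424ms=2/5b
6) 2181.818ms=18/5b +242.424ms=2/5b
Σ=4b of 4 (99bpm 2/4) — PASS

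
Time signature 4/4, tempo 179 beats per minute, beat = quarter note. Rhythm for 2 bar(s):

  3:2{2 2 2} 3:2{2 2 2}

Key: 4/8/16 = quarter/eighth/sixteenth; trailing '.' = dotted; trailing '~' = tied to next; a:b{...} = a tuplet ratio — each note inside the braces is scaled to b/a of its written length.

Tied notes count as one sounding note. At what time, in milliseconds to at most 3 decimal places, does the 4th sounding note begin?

1. 0.0ms @ 0 + 446.927ms (4/3)
2. 446.927ms @ 4/3 + 446.927ms (4/3)
3. 893.855ms @ 8/3 + 446.927ms (4/3)
4. 1340.782ms @ 4 + 446.927ms (4/3)
5. 1787.709ms @ 16/3 + 446.927ms (4/3)
6. 2234.637ms @ 20/3 + 446.927ms (4/3)

note 4 onset = 4b = 1340.782ms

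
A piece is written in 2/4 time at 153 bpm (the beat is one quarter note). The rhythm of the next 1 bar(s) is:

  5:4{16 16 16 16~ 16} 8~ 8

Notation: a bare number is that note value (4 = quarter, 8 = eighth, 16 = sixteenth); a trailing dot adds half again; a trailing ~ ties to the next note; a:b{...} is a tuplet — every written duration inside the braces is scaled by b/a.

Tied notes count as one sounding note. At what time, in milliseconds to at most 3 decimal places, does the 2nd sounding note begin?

1. 0.0ms @ 0 + 78.431ms (1/5)
2. 78.431ms @ 1/5 + 78.431ms (1/5)
3. 156.863ms @ 2/5 + 78.431ms (1/5)
4. 235.294ms @ 3/5 + 156.863ms (2/5)
5. 392.157ms @ 1 + 392.157ms (1)

note 2 onset = 1/5b = 78.431ms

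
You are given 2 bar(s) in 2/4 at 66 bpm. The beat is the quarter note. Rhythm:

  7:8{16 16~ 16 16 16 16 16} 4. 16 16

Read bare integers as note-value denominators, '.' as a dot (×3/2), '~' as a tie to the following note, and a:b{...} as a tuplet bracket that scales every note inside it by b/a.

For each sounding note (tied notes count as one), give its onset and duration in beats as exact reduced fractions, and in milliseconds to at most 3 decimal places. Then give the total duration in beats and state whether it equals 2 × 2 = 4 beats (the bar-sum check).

1) 0.0ms=0b +259.74ms=2/7b
2) 259.74ms=2/7b +519.481ms=4/7b
3) 779.221ms=6/7b +259.74ms=2/7b
4) 1038.961ms=8/7b +259.74ms=2/7b
5) 1298.701ms=10/7b +259.74ms=2/7b
6) 1558.442ms=12/7b +259.74ms=2/7b
7) 1818.182ms=2b +1363.636ms=3/2b
8) 3181.818ms=7/2b +227.273ms=1/4b
9) 3409.091ms=15/4b +227.273ms=1/4b
Σ=4b of 4 (66bpm 2/4) — PASS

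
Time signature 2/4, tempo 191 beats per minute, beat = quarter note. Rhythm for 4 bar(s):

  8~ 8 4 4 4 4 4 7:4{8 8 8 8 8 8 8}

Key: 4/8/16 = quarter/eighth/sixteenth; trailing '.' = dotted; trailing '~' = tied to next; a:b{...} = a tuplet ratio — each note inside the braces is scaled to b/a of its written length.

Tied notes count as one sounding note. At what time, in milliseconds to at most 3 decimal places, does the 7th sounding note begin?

note 7 onset = 6b = 1884.817ms

1. 0.0ms @ 0 + 314.136ms (1)
2. 314.136ms @ 1 + 314.136ms (1)
3. 628.272ms @ 2 + 314.136ms (1)
4. 942.408ms @ 3 + 314.136ms (1)
5. 1256.545ms @ 4 + 314.136ms (1)
6. 1570.681ms @ 5 + 314.136ms (1)
7. 1884.817ms @ 6 + 89.753ms (2/7)
8. 1974.57ms @ 44/7 + 89.753ms (2/7)
9. 2064.323ms @ 46/7 + 89.753ms (2/7)
10. 2154.076ms @ 48/7 + 89.753ms (2/7)
11. 2243.829ms @ 50/7 + 89.753ms (2/7)
12. 2333.583ms @ 52/7 + 89.753ms (2/7)
13. 2423.336ms @ 54/7 + 89.753ms (2/7)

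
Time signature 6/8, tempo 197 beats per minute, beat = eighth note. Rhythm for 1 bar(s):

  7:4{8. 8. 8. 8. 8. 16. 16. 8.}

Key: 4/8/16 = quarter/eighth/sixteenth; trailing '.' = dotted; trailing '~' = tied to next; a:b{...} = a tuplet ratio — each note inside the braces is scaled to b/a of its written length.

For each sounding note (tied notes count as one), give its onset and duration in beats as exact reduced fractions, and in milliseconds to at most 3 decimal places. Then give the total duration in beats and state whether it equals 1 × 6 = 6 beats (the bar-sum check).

1) 0.0ms=0b +261.059ms=6/7b
2) 261.059ms=6/7b +261.059ms=6/7b
3) 522.117ms=12/7b +261.059ms=6/7b
4) 783.176ms=18/7b +261.059ms=6/7b
5) 1044.235ms=24/7b +261.059ms=6/7b
6) 1305.294ms=30/7b +130.529ms=3/7b
7) 1435.823ms=33/7b +130.529ms=3/7b
8) 1566.352ms=36/7b +261.059ms=6/7b
Σ=6b of 6 (197bpm 6/8) — PASS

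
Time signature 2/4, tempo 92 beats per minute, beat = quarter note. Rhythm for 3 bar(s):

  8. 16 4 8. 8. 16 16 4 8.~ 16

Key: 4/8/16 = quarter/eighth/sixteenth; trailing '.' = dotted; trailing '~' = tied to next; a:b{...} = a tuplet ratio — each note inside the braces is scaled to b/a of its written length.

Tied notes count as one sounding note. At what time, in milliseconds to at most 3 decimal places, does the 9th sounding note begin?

1. 0.0ms @ 0 + 489.13ms (3/4)
2. 489.13ms @ 3/4 + 163.043ms (1/4)
3. 652.174ms @ 1 + 652.174ms (1)
4. 1304.348ms @ 2 + 489.13ms (3/4)
5. 1793.478ms @ 11/4 + 489.13ms (3/4)
6. 2282.609ms @ 7/2 + 163.043ms (1/4)
7. 2445.652ms @ 15/4 + 163.043ms (1/4)
8. 2608.696ms @ 4 + 652.174ms (1)
9. 3260.87ms @ 5 + 652.174ms (1)

note 9 onset = 5b = 3260.87ms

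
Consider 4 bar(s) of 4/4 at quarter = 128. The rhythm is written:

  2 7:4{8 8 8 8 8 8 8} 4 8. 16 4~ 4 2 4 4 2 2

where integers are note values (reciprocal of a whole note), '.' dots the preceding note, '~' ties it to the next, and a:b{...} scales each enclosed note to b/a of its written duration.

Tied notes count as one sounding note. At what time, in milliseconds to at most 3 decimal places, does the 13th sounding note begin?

note 13 onset = 8b = 3750.0ms

1. 0.0ms @ 0 + 937.5ms (2)
2. 937.5ms @ 2 + 133.929ms (2/7)
3. 1071.429ms @ 16/7 + 133.929ms (2/7)
4. 1205.357ms @ 18/7 + 133.929ms (2/7)
5. 1339.286ms @ 20/7 + 133.929ms (2/7)
6. 1473.214ms @ 22/7 + 133.929ms (2/7)
7. 1607.143ms @ 24/7 + 133.929ms (2/7)
8. 1741.071ms @ 26/7 + 133.929ms (2/7)
9. 1875.0ms @ 4 + 468.75ms (1)
10. 2343.75ms @ 5 + 351.562ms (3/4)
11. 2695.312ms @ 23/4 + 117.188ms (1/4)
12. 2812.5ms @ 6 + 937.5ms (2)
13. 3750.0ms @ 8 + 937.5ms (2)
14. 4687.5ms @ 10 + 468.75ms (1)
15. 5156.25ms @ 11 + 468.75ms (1)
16. 5625.0ms @ 12 + 937.5ms (2)
17. 6562.5ms @ 14 + 937.5ms (2)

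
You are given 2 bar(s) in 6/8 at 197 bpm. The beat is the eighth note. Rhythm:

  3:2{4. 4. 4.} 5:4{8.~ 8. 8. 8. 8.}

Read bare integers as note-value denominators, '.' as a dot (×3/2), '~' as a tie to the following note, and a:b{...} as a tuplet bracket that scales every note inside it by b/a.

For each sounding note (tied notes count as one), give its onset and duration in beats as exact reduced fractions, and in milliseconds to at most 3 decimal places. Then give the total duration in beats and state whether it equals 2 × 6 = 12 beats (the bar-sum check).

1) 0.0ms=0b +609.137ms=2b
2) 609.137ms=2b +609.137ms=2b
3) 1218.274ms=4b +609.137ms=2b
4) 1827.411ms=6b +730.964ms=12/5b
5) 2558.376ms=42/5b +365.482ms=6/5b
6) 2923.858ms=48/5b +365.482ms=6/5b
7) 3289.34ms=54/5b +365.482ms=6/5b
Σ=12b of 12 (197bpm 6/8) — PASS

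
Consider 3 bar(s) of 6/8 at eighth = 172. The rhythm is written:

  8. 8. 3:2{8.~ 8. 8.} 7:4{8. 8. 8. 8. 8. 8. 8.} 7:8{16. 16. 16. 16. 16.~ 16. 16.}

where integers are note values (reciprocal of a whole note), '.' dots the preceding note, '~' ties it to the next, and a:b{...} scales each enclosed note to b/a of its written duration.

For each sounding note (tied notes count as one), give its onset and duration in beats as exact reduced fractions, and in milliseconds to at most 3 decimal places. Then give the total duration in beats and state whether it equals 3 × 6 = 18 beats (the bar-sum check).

1) 0.0ms=0b +523.256ms=3/2b
2) 523.256ms=3/2b +523.256ms=3/2b
3) 1046.512ms=3b +697.674ms=2b
4) 1744.186ms=5b +348.837ms=1b
5) 2093.023ms=6b +299.003ms=6/7b
6) 2392.027ms=48/7b +299.003ms=6/7b
7) 2691.03ms=54/7b +299.003ms=6/7b
8) 2990.033ms=60/7b +299.003ms=6/7b
9) 3289.037ms=66/7b +299.003ms=6/7b
10) 3588.04ms=72/7b +299.003ms=6/7b
11) 3887.043ms=78/7b +299.003ms=6/7b
12) 4186.047ms=12b +299.003ms=6/7b
13) 4485.05ms=90/7b +299.003ms=6/7b
14) 4784.053ms=96/7b +299.003ms=6/7b
15) 5083.056ms=102/7b +299.003ms=6/7b
16) 5382.06ms=108/7b +598.007ms=12/7b
17) 5980.066ms=120/7b +299.003ms=6/7b
Σ=18b of 18 (172bpm 6/8) — PASS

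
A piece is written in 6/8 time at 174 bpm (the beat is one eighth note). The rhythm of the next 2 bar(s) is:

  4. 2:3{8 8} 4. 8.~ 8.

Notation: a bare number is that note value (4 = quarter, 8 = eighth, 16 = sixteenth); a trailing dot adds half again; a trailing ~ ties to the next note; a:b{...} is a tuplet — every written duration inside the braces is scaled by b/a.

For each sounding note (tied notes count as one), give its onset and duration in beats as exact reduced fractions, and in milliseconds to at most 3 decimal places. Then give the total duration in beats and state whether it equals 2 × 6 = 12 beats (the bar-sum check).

1) 0.0ms=0b +1034.483ms=3b
2) 1034.483ms=3b +517.241ms=3/2b
3) 1551.724ms=9/2b +517.241ms=3/2b
4) 2068.966ms=6b +1034.483ms=3b
5) 3103.448ms=9b +1034.483ms=3b
Σ=12b of 12 (174bpm 6/8) — PASS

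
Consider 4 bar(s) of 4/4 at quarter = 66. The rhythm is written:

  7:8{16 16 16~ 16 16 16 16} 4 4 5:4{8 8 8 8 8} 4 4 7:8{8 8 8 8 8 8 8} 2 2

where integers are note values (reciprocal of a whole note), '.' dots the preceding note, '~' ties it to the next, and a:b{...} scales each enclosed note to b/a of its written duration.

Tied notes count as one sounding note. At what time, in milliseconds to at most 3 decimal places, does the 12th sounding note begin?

1. 0.0ms @ 0 + 259.74ms (2/7)
2. 259.74ms @ 2/7 + 259.74ms (2/7)
3. 519.481ms @ 4/7 + 519.481ms (4/7)
4. 1038.961ms @ 8/7 + 259.74ms (2/7)
5. 1298.701ms @ 10/7 + 259.74ms (2/7)
6. 1558.442ms @ 12/7 + 259.74ms (2/7)
7. 1818.182ms @ 2 + 909.091ms (1)
8. 2727.273ms @ 3 + 909.091ms (1)
9. 3636.364ms @ 4 + 363.636ms (2/5)
10. 4000.0ms @ 22/5 + 363.636ms (2/5)
11. 4363.636ms @ 24/5 + 363.636ms (2/5)
12. 4727.273ms @ 26/5 + 363.636ms (2/5)
13. 5090.909ms @ 28/5 + 363.636ms (2/5)
14. 5454.545ms @ 6 + 909.091ms (1)
15. 6363.636ms @ 7 + 909.091ms (1)
16. 7272.727ms @ 8 + 519.481ms (4/7)
17. 7792.208ms @ 60/7 + 519.481ms (4/7)
18. 8311.688ms @ 64/7 + 519.481ms (4/7)
19. 8831.169ms @ 68/7 + 519.481ms (4/7)
20. 9350.649ms @ 72/7 + 519.481ms (4/7)
21. 9870.13ms @ 76/7 + 519.481ms (4/7)
22. 10389.61ms @ 80/7 + 519.481ms (4/7)
23. 10909.091ms @ 12 + 1818.182ms (2)
24. 12727.273ms @ 14 + 1818.182ms (2)

note 12 onset = 26/5b = 4727.273ms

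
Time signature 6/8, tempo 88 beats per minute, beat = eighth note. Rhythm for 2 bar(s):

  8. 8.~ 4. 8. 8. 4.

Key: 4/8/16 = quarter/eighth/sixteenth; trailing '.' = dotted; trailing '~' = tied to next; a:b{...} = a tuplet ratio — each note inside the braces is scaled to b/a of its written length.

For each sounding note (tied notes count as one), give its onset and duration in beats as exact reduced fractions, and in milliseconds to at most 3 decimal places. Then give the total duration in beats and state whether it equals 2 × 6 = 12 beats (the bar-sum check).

1) 0.0ms=0b +1022.727ms=3/2b
2) 1022.727ms=3/2b +3068.182ms=9/2b
3) 4090.909ms=6b +1022.727ms=3/2b
4) 5113.636ms=15/2b +1022.727ms=3/2b
5) 6136.364ms=9b +2045.455ms=3b
Σ=12b of 12 (88bpm 6/8) — PASS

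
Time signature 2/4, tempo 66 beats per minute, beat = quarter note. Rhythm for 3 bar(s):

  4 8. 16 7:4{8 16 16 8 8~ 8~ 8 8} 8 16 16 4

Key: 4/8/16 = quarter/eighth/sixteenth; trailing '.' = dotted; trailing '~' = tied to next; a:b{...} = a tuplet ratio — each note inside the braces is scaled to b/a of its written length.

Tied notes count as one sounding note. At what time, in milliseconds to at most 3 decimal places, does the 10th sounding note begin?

note 10 onset = 4b = 3636.364ms

1. 0.0ms @ 0 + 909.091ms (1)
2. 909.091ms @ 1 + 681.818ms (3/4)
3. 1590.909ms @ 7/4 + 227.273ms (1/4)
4. 1818.182ms @ 2 + 259.74ms (2/7)
5. 2077.922ms @ 16/7 + 129.87ms (1/7)
6. 2207.792ms @ 17/7 + 129.87ms (1/7)
7. 2337.662ms @ 18/7 + 259.74ms (2/7)
8. 2597.403ms @ 20/7 + 779.221ms (6/7)
9. 3376.623ms @ 26/7 + 259.74ms (2/7)
10. 3636.364ms @ 4 + 454.545ms (1/2)
11. 4090.909ms @ 9/2 + 227.273ms (1/4)
12. 4318.182ms @ 19/4 + 227.273ms (1/4)
13. 4545.455ms @ 5 + 909.091ms (1)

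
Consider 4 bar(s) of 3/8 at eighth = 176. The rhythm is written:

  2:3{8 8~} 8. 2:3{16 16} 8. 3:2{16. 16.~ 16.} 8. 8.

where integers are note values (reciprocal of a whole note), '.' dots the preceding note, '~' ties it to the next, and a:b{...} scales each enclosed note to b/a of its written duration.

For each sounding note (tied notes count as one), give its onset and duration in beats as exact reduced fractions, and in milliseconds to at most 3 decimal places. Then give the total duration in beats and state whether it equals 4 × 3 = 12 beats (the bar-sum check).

1) 0.0ms=0b +511.364ms=3/2b
2) 511.364ms=3/2b +1022.727ms=3b
3) 1534.091ms=9/2b +255.682ms=3/4b
4) 1789.773ms=21/4b +255.682ms=3/4b
5) 2045.455ms=6b +511.364ms=3/2b
6) 2556.818ms=15/2b +170.455ms=1/2b
7) 2727.273ms=8b +340.909ms=1b
8) 3068.182ms=9b +511.364ms=3/2b
9) 3579.545ms=21/2b +511.364ms=3/2b
Σ=12b of 12 (176bpm 3/8) — PASS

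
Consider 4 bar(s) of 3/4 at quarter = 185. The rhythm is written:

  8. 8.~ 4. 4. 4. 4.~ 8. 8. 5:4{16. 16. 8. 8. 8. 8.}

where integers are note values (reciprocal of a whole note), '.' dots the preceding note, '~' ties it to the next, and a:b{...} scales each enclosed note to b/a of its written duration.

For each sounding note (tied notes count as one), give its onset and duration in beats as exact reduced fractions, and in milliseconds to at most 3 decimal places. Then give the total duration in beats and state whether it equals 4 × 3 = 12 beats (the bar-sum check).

1) 0.0ms=0b +243.243ms=3/4b
2) 243.243ms=3/4b +729.73ms=9/4b
3) 972.973ms=3b +486.486ms=3/2b
4) 1459.459ms=9/2b +486.486ms=3/2b
5) 1945.946ms=6b +729.73ms=9/4b
6) 2675.676ms=33/4b +243.243ms=3/4b
7) 2918.919ms=9b +97.297ms=3/10b
8) 3016.216ms=93/10b +97.297ms=3/10b
9) 3113.514ms=48/5b +194.595ms=3/5b
10) 3308.108ms=51/5b +194.595ms=3/5b
11) 3502.703ms=54/5b +194.595ms=3/5b
12) 3697.297ms=57/5b +194.595ms=3/5b
Σ=12b of 12 (185bpm 3/4) — PASS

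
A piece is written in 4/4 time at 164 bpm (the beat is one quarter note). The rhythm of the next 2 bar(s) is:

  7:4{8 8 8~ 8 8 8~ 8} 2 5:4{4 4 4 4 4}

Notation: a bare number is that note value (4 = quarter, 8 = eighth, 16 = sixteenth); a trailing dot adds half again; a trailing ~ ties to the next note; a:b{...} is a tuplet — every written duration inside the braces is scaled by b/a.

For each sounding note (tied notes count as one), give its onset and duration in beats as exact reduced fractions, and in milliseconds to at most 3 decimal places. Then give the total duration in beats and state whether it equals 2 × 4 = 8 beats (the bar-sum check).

1) 0.0ms=0b +104.53ms=2/7b
2) 104.53ms=2/7b +104.53ms=2/7b
3) 209.059ms=4/7b +209.059ms=4/7b
4) 418.118ms=8/7b +104.53ms=2/7b
5) 522.648ms=10/7b +209.059ms=4/7b
6) 731.707ms=2b +731.707ms=2b
7) 1463.415ms=4b +292.683ms=4/5b
8) 1756.098ms=24/5b +292.683ms=4/5b
9) 2048.78ms=28/5b +292.683ms=4/5b
10) 2341.463ms=32/5b +292.683ms=4/5b
11) 2634.146ms=36/5b +292.683ms=4/5b
Σ=8b of 8 (164bpm 4/4) — PASS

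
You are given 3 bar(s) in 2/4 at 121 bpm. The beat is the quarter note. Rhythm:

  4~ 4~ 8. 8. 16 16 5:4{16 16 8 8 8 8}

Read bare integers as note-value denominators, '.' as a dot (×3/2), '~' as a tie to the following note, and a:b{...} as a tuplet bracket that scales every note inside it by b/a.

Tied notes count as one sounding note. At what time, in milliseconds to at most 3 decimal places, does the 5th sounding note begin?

1. 0.0ms @ 0 + 1363.636ms (11/4)
2. 1363.636ms @ 11/4 + 371.901ms (3/4)
3. 1735.537ms @ 7/2 + 123.967ms (1/4)
4. 1859.504ms @ 15/4 + 123.967ms (1/4)
5. 1983.471ms @ 4 + 99.174ms (1/5)
6. 2082.645ms @ 21/5 + 99.174ms (1/5)
7. 2181.818ms @ 22/5 + 198.347ms (2/5)
8. 2380.165ms @ 24/5 + 198.347ms (2/5)
9. 2578.512ms @ 26/5 + 198.347ms (2/5)
10. 2776.86ms @ 28/5 + 198.347ms (2/5)

note 5 onset = 4b = 1983.471ms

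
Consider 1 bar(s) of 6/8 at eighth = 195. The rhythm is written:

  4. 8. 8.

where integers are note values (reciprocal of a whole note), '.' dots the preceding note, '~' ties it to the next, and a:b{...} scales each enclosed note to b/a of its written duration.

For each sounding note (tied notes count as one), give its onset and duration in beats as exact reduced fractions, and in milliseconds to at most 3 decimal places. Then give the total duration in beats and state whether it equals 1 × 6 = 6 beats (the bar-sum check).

1) 0.0ms=0b +923.077ms=3b
2) 923.077ms=3b +461.538ms=3/2b
3) 1384.615ms=9/2b +461.538ms=3/2b
Σ=6b of 6 (195bpm 6/8) — PASS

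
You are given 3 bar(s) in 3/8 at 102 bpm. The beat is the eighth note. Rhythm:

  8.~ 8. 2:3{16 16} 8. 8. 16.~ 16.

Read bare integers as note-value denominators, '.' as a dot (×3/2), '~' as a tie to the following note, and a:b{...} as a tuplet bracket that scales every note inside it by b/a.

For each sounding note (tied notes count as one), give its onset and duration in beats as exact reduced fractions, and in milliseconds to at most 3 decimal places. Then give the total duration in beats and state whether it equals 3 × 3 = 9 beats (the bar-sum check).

1) 0.0ms=0b +1764.706ms=3b
2) 1764.706ms=3b +441.176ms=3/4b
3) 2205.882ms=15/4b +441.176ms=3/4b
4) 2647.059ms=9/2b +882.353ms=3/2b
5) 3529.412ms=6b +882.353ms=3/2b
6) 4411.765ms=15/2b +882.353ms=3/2b
Σ=9b of 9 (102bpm 3/8) — PASS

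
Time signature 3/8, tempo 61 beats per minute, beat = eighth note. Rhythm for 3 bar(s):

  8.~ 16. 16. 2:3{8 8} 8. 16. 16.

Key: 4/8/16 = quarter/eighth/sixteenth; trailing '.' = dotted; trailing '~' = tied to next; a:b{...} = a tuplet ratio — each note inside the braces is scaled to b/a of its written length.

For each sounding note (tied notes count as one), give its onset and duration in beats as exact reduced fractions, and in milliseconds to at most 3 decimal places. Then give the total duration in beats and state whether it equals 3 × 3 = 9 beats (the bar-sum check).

1) 0.0ms=0b +2213.115ms=9/4b
2) 2213.115ms=9/4b +737.705ms=3/4b
3) 2950.82ms=3b +1475.41ms=3/2b
4) 4426.23ms=9/2b +1475.41ms=3/2b
5) 5901.639ms=6b +1475.41ms=3/2b
6) 7377.049ms=15/2b +737.705ms=3/4b
7) 8114.754ms=33/4b +737.705ms=3/4b
Σ=9b of 9 (61bpm 3/8) — PASS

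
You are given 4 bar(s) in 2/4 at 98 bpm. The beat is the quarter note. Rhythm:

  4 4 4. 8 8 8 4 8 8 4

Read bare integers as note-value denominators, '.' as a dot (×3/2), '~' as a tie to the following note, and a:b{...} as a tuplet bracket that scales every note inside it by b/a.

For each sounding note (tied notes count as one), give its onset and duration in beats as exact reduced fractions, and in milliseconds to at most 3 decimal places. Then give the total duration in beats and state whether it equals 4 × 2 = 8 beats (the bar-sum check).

1) 0.0ms=0b +612.245ms=1b
2) 612.245ms=1b +612.245ms=1b
3) 1224.49ms=2b +918.367ms=3/2b
4) 2142.857ms=7/2b +306.122ms=1/2b
5) 2448.98ms=4b +306.122ms=1/2b
6) 2755.102ms=9/2b +306.122ms=1/2b
7) 3061.224ms=5b +612.245ms=1b
8) 3673.469ms=6b +306.122ms=1/2b
9) 3979.592ms=13/2b +306.122ms=1/2b
10) 4285.714ms=7b +612.245ms=1b
Σ=8b of 8 (98bpm 2/4) — PASS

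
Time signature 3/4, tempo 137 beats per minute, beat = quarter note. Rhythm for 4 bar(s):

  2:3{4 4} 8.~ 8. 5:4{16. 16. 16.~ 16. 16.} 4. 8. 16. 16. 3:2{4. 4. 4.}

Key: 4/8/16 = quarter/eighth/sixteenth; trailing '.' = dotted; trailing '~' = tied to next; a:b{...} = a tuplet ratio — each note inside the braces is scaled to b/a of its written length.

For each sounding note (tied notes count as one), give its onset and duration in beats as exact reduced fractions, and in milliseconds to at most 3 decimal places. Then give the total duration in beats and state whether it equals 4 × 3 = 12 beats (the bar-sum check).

1) 0.0ms=0b +656.934ms=3/2b
2) 656.934ms=3/2b +656.934ms=3/2b
3) 1313.869ms=3b +656.934ms=3/2b
4) 1970.803ms=9/2b +131.387ms=3/10b
5) 2102.19ms=24/5b +131.387ms=3/10b
6) 2233.577ms=51/10b +262.774ms=3/5b
7) 2496.35ms=57/10b +131.387ms=3/10b
8) 2627.737ms=6b +656.934ms=3/2b
9) 3284.672ms=15/2b +328.467ms=3/4b
10) 3613.139ms=33/4b +164.234ms=3/8b
11) 3777.372ms=69/8b +164.234ms=3/8b
12) 3941.606ms=9b +437.956ms=1b
13) 4379.562ms=10b +437.956ms=1b
14) 4817.518ms=11b +437.956ms=1b
Σ=12b of 12 (137bpm 3/4) — PASS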